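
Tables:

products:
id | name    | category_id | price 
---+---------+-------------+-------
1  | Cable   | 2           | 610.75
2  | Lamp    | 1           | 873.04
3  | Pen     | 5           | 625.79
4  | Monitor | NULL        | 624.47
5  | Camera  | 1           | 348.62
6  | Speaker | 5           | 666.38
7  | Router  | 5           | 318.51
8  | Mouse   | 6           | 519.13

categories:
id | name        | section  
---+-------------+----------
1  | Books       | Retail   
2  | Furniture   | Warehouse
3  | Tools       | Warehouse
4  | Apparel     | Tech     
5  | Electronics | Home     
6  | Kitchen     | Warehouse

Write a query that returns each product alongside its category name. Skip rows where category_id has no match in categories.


INNER JOIN keeps only products rows whose category_id matches an id in categories. Walk through each product:
  - product 1 (Cable): category_id=2 -> matches Furniture
  - product 2 (Lamp): category_id=1 -> matches Books
  - product 3 (Pen): category_id=5 -> matches Electronics
  - product 4 (Monitor): category_id=NULL, no match -> dropped
  - product 5 (Camera): category_id=1 -> matches Books
  - product 6 (Speaker): category_id=5 -> matches Electronics
  - product 7 (Router): category_id=5 -> matches Electronics
  - product 8 (Mouse): category_id=6 -> matches Kitchen
So 1 of 8 rows is dropped.

SQL:
SELECT a.name, b.name AS category
FROM products a
INNER JOIN categories b ON a.category_id = b.id

Result:
name    | category   
--------+------------
Cable   | Furniture  
Lamp    | Books      
Pen     | Electronics
Camera  | Books      
Speaker | Electronics
Router  | Electronics
Mouse   | Kitchen    


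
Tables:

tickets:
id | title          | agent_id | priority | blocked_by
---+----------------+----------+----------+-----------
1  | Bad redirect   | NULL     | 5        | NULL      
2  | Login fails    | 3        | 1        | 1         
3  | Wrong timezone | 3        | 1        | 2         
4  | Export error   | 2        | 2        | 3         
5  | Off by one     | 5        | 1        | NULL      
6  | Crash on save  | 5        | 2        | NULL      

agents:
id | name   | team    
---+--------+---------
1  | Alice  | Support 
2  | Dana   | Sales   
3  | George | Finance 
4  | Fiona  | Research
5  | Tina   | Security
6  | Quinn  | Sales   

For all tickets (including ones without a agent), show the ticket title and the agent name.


LEFT JOIN keeps every row from tickets (the left table); where agent_id has no match in agents, the agent columns become NULL. Walk through each ticket:
  - ticket 1 (Bad redirect): agent_id=NULL, no match -> kept with NULL
  - ticket 2 (Login fails): agent_id=3 -> matches George
  - ticket 3 (Wrong timezone): agent_id=3 -> matches George
  - ticket 4 (Export error): agent_id=2 -> matches Dana
  - ticket 5 (Off by one): agent_id=5 -> matches Tina
  - ticket 6 (Crash on save): agent_id=5 -> matches Tina
All 6 rows appear; 1 has NULL agent.

SQL:
SELECT a.title, b.name AS agent
FROM tickets a
LEFT JOIN agents b ON a.agent_id = b.id

Result:
title          | agent 
---------------+-------
Bad redirect   | NULL  
Login fails    | George
Wrong timezone | George
Export error   | Dana  
Off by one     | Tina  
Crash on save  | Tina  


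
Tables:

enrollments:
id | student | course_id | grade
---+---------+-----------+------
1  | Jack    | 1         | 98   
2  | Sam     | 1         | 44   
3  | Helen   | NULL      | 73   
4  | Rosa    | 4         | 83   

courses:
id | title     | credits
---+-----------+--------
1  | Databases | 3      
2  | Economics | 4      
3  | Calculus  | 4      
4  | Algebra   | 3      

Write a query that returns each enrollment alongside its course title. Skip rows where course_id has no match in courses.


INNER JOIN keeps only enrollments rows whose course_id matches an id in courses. Walk through each enrollment:
  - enrollment 1 (Jack): course_id=1 -> matches Databases
  - enrollment 2 (Sam): course_id=1 -> matches Databases
  - enrollment 3 (Helen): course_id=NULL, no match -> dropped
  - enrollment 4 (Rosa): course_id=4 -> matches Algebra
So 1 of 4 rows is dropped.

SQL:
SELECT a.student, b.title AS course
FROM enrollments a
INNER JOIN courses b ON a.course_id = b.id

Result:
student | course   
--------+----------
Jack    | Databases
Sam     | Databases
Rosa    | Algebra  


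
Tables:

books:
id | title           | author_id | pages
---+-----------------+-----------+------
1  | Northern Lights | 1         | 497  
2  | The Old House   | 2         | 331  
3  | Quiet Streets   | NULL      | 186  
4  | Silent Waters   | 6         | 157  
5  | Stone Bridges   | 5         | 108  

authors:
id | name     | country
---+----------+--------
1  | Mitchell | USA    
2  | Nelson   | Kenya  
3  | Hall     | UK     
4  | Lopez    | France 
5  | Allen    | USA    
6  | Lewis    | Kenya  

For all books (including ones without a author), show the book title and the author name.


LEFT JOIN keeps every row from books (the left table); where author_id has no match in authors, the author columns become NULL. Walk through each book:
  - book 1 (Northern Lights): author_id=1 -> matches Mitchell
  - book 2 (The Old House): author_id=2 -> matches Nelson
  - book 3 (Quiet Streets): author_id=NULL, no match -> kept with NULL
  - book 4 (Silent Waters): author_id=6 -> matches Lewis
  - book 5 (Stone Bridges): author_id=5 -> matches Allen
All 5 rows appear; 1 has NULL author.

SQL:
SELECT a.title, b.name AS author
FROM books a
LEFT JOIN authors b ON a.author_id = b.id

Result:
title           | author  
----------------+---------
Northern Lights | Mitchell
The Old House   | Nelson  
Quiet Streets   | NULL    
Silent Waters   | Lewis   
Stone Bridges   | Allen   


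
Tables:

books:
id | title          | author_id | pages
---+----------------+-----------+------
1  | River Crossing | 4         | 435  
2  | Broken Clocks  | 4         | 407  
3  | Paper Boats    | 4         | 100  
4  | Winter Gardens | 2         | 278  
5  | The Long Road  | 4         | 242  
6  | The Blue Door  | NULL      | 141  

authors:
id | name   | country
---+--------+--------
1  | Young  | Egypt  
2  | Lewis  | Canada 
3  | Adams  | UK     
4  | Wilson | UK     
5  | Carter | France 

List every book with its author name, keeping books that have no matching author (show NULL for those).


LEFT JOIN keeps every row from books (the left table); where author_id has no match in authors, the author columns become NULL. Walk through each book:
  - book 1 (River Crossing): author_id=4 -> matches Wilson
  - book 2 (Broken Clocks): author_id=4 -> matches Wilson
  - book 3 (Paper Boats): author_id=4 -> matches Wilson
  - book 4 (Winter Gardens): author_id=2 -> matches Lewis
  - book 5 (The Long Road): author_id=4 -> matches Wilson
  - book 6 (The Blue Door): author_id=NULL, no match -> kept with NULL
All 6 rows appear; 1 has NULL author.

SQL:
SELECT a.title, b.name AS author
FROM books a
LEFT JOIN authors b ON a.author_id = b.id

Result:
title          | author
---------------+-------
River Crossing | Wilson
Broken Clocks  | Wilson
Paper Boats    | Wilson
Winter Gardens | Lewis 
The Long Road  | Wilson
The Blue Door  | NULL  


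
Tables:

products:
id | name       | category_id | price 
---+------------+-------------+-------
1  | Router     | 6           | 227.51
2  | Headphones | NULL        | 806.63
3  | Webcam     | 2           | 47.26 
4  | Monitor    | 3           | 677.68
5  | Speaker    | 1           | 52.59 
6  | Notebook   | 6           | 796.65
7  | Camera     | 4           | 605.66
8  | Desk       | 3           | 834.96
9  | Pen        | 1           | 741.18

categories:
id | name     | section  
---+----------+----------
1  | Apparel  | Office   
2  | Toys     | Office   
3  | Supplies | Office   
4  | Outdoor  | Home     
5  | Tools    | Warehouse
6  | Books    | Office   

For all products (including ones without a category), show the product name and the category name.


LEFT JOIN keeps every row from products (the left table); where category_id has no match in categories, the category columns become NULL. Walk through each product:
  - product 1 (Router): category_id=6 -> matches Books
  - product 2 (Headphones): category_id=NULL, no match -> kept with NULL
  - product 3 (Webcam): category_id=2 -> matches Toys
  - product 4 (Monitor): category_id=3 -> matches Supplies
  - product 5 (Speaker): category_id=1 -> matches Apparel
  - product 6 (Notebook): category_id=6 -> matches Books
  - product 7 (Camera): category_id=4 -> matches Outdoor
  - product 8 (Desk): category_id=3 -> matches Supplies
  - product 9 (Pen): category_id=1 -> matches Apparel
All 9 rows appear; 1 has NULL category.

SQL:
SELECT a.name, b.name AS category
FROM products a
LEFT JOIN categories b ON a.category_id = b.id

Result:
name       | category
-----------+---------
Router     | Books   
Headphones | NULL    
Webcam     | Toys    
Monitor    | Supplies
Speaker    | Apparel 
Notebook   | Books   
Camera     | Outdoor 
Desk       | Supplies
Pen        | Apparel 


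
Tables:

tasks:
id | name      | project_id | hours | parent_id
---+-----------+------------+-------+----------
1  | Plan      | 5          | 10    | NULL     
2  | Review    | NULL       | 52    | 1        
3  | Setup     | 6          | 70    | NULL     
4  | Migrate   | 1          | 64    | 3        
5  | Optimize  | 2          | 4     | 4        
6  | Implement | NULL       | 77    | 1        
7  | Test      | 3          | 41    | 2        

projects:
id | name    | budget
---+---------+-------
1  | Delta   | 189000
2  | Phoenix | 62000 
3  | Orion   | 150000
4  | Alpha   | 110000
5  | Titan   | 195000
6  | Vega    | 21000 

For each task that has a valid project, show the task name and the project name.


INNER JOIN keeps only tasks rows whose project_id matches an id in projects. Walk through each task:
  - task 1 (Plan): project_id=5 -> matches Titan
  - task 2 (Review): project_id=NULL, no match -> dropped
  - task 3 (Setup): project_id=6 -> matches Vega
  - task 4 (Migrate): project_id=1 -> matches Delta
  - task 5 (Optimize): project_id=2 -> matches Phoenix
  - task 6 (Implement): project_id=NULL, no match -> dropped
  - task 7 (Test): project_id=3 -> matches Orion
So 2 of 7 rows are dropped.

SQL:
SELECT a.name, b.name AS project
FROM tasks a
INNER JOIN projects b ON a.project_id = b.id

Result:
name     | project
---------+--------
Plan     | Titan  
Setup    | Vega   
Migrate  | Delta  
Optimize | Phoenix
Test     | Orion  


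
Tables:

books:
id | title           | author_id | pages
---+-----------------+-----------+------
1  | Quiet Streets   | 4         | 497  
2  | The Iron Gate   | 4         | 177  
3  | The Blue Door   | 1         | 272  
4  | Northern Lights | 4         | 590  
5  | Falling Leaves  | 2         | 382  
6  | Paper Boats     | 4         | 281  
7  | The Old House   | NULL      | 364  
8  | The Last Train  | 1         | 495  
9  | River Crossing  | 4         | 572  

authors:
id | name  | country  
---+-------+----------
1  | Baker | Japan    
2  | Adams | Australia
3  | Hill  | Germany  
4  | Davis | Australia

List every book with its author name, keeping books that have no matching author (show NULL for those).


LEFT JOIN keeps every row from books (the left table); where author_id has no match in authors, the author columns become NULL. Walk through each book:
  - book 1 (Quiet Streets): author_id=4 -> matches Davis
  - book 2 (The Iron Gate): author_id=4 -> matches Davis
  - book 3 (The Blue Door): author_id=1 -> matches Baker
  - book 4 (Northern Lights): author_id=4 -> matches Davis
  - book 5 (Falling Leaves): author_id=2 -> matches Adams
  - book 6 (Paper Boats): author_id=4 -> matches Davis
  - book 7 (The Old House): author_id=NULL, no match -> kept with NULL
  - book 8 (The Last Train): author_id=1 -> matches Baker
  - book 9 (River Crossing): author_id=4 -> matches Davis
All 9 rows appear; 1 has NULL author.

SQL:
SELECT a.title, b.name AS author
FROM books a
LEFT JOIN authors b ON a.author_id = b.id

Result:
title           | author
----------------+-------
Quiet Streets   | Davis 
The Iron Gate   | Davis 
The Blue Door   | Baker 
Northern Lights | Davis 
Falling Leaves  | Adams 
Paper Boats     | Davis 
The Old House   | NULL  
The Last Train  | Baker 
River Crossing  | Davis 


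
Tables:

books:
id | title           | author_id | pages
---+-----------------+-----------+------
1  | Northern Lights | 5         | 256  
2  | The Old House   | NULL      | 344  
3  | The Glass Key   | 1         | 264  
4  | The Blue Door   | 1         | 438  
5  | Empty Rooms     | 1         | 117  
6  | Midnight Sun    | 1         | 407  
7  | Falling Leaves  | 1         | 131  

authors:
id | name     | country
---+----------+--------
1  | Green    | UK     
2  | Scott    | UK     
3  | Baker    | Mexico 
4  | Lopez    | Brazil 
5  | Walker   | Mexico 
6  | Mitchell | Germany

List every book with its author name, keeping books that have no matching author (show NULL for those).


LEFT JOIN keeps every row from books (the left table); where author_id has no match in authors, the author columns become NULL. Walk through each book:
  - book 1 (Northern Lights): author_id=5 -> matches Walker
  - book 2 (The Old House): author_id=NULL, no match -> kept with NULL
  - book 3 (The Glass Key): author_id=1 -> matches Green
  - book 4 (The Blue Door): author_id=1 -> matches Green
  - book 5 (Empty Rooms): author_id=1 -> matches Green
  - book 6 (Midnight Sun): author_id=1 -> matches Green
  - book 7 (Falling Leaves): author_id=1 -> matches Green
All 7 rows appear; 1 has NULL author.

SQL:
SELECT a.title, b.name AS author
FROM books a
LEFT JOIN authors b ON a.author_id = b.id

Result:
title           | author
----------------+-------
Northern Lights | Walker
The Old House   | NULL  
The Glass Key   | Green 
The Blue Door   | Green 
Empty Rooms     | Green 
Midnight Sun    | Green 
Falling Leaves  | Green 


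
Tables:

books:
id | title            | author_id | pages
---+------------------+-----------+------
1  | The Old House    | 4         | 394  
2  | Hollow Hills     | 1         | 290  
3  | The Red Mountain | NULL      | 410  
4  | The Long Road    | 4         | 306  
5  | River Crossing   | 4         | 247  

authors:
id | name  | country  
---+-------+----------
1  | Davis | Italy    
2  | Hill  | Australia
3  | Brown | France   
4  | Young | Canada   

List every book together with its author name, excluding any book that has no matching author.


INNER JOIN keeps only books rows whose author_id matches an id in authors. Walk through each book:
  - book 1 (The Old House): author_id=4 -> matches Young
  - book 2 (Hollow Hills): author_id=1 -> matches Davis
  - book 3 (The Red Mountain): author_id=NULL, no match -> dropped
  - book 4 (The Long Road): author_id=4 -> matches Young
  - book 5 (River Crossing): author_id=4 -> matches Young
So 1 of 5 rows is dropped.

SQL:
SELECT a.title, b.name AS author
FROM books a
INNER JOIN authors b ON a.author_id = b.id

Result:
title          | author
---------------+-------
The Old House  | Young 
Hollow Hills   | Davis 
The Long Road  | Young 
River Crossing | Young 


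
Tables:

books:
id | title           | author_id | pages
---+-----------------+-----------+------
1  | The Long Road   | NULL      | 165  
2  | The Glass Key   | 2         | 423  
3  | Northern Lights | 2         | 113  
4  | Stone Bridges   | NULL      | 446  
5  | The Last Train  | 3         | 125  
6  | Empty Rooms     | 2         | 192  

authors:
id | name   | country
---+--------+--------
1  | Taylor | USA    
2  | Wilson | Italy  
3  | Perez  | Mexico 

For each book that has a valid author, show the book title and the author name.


INNER JOIN keeps only books rows whose author_id matches an id in authors. Walk through each book:
  - book 1 (The Long Road): author_id=NULL, no match -> dropped
  - book 2 (The Glass Key): author_id=2 -> matches Wilson
  - book 3 (Northern Lights): author_id=2 -> matches Wilson
  - book 4 (Stone Bridges): author_id=NULL, no match -> dropped
  - book 5 (The Last Train): author_id=3 -> matches Perez
  - book 6 (Empty Rooms): author_id=2 -> matches Wilson
So 2 of 6 rows are dropped.

SQL:
SELECT a.title, b.name AS author
FROM books a
INNER JOIN authors b ON a.author_id = b.id

Result:
title           | author
----------------+-------
The Glass Key   | Wilson
Northern Lights | Wilson
The Last Train  | Perez 
Empty Rooms     | Wilson


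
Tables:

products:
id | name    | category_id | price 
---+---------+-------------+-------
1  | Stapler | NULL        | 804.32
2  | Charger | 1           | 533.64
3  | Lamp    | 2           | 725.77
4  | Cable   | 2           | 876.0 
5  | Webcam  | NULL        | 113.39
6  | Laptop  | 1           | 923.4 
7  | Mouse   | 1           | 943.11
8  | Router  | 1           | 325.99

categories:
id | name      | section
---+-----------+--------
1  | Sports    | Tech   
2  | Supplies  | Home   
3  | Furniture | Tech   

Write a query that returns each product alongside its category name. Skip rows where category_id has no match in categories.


INNER JOIN keeps only products rows whose category_id matches an id in categories. Walk through each product:
  - product 1 (Stapler): category_id=NULL, no match -> dropped
  - product 2 (Charger): category_id=1 -> matches Sports
  - product 3 (Lamp): category_id=2 -> matches Supplies
  - product 4 (Cable): category_id=2 -> matches Supplies
  - product 5 (Webcam): category_id=NULL, no match -> dropped
  - product 6 (Laptop): category_id=1 -> matches Sports
  - product 7 (Mouse): category_id=1 -> matches Sports
  - product 8 (Router): category_id=1 -> matches Sports
So 2 of 8 rows are dropped.

SQL:
SELECT a.name, b.name AS category
FROM products a
INNER JOIN categories b ON a.category_id = b.id

Result:
name    | category
--------+---------
Charger | Sports  
Lamp    | Supplies
Cable   | Supplies
Laptop  | Sports  
Mouse   | Sports  
Router  | Sports  


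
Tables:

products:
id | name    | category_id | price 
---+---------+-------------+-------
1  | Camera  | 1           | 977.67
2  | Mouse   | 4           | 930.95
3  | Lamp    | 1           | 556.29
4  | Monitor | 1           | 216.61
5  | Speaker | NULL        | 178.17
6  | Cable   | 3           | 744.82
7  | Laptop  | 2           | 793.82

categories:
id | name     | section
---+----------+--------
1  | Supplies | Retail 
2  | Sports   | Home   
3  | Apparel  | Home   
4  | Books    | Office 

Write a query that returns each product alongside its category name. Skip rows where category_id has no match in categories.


INNER JOIN keeps only products rows whose category_id matches an id in categories. Walk through each product:
  - product 1 (Camera): category_id=1 -> matches Supplies
  - product 2 (Mouse): category_id=4 -> matches Books
  - product 3 (Lamp): category_id=1 -> matches Supplies
  - product 4 (Monitor): category_id=1 -> matches Supplies
  - product 5 (Speaker): category_id=NULL, no match -> dropped
  - product 6 (Cable): category_id=3 -> matches Apparel
  - product 7 (Laptop): category_id=2 -> matches Sports
So 1 of 7 rows is dropped.

SQL:
SELECT a.name, b.name AS category
FROM products a
INNER JOIN categories b ON a.category_id = b.id

Result:
name    | category
--------+---------
Camera  | Supplies
Mouse   | Books   
Lamp    | Supplies
Monitor | Supplies
Cable   | Apparel 
Laptop  | Sports  


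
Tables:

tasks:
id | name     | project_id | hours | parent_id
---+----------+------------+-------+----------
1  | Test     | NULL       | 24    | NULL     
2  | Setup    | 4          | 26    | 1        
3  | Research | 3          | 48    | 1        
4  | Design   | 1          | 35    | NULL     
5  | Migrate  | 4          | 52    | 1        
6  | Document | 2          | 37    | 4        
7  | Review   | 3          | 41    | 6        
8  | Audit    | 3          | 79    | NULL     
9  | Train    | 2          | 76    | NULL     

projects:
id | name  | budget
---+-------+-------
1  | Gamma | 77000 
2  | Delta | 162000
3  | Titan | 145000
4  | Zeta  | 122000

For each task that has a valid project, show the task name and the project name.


INNER JOIN keeps only tasks rows whose project_id matches an id in projects. Walk through each task:
  - task 1 (Test): project_id=NULL, no match -> dropped
  - task 2 (Setup): project_id=4 -> matches Zeta
  - task 3 (Research): project_id=3 -> matches Titan
  - task 4 (Design): project_id=1 -> matches Gamma
  - task 5 (Migrate): project_id=4 -> matches Zeta
  - task 6 (Document): project_id=2 -> matches Delta
  - task 7 (Review): project_id=3 -> matches Titan
  - task 8 (Audit): project_id=3 -> matches Titan
  - task 9 (Train): project_id=2 -> matches Delta
So 1 of 9 rows is dropped.

SQL:
SELECT a.name, b.name AS project
FROM tasks a
INNER JOIN projects b ON a.project_id = b.id

Result:
name     | project
---------+--------
Setup    | Zeta   
Research | Titan  
Design   | Gamma  
Migrate  | Zeta   
Document | Delta  
Review   | Titan  
Audit    | Titan  
Train    | Delta  


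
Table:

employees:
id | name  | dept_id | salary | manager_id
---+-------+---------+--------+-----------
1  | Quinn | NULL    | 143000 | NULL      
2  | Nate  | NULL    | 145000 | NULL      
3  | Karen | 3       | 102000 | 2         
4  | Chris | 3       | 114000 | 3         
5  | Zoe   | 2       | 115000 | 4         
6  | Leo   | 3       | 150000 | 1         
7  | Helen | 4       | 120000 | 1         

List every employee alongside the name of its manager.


This is a self-join: employees is joined to a second copy of itself, matching each row's manager_id to another row's id. Use LEFT JOIN so rows with manager_id=NULL are kept.
  - employee 1 (Quinn): manager_id=NULL -> NULL
  - employee 2 (Nate): manager_id=NULL -> NULL
  - employee 3 (Karen): manager_id=2 -> Nate
  - employee 4 (Chris): manager_id=3 -> Karen
  - employee 5 (Zoe): manager_id=4 -> Chris
  - employee 6 (Leo): manager_id=1 -> Quinn
  - employee 7 (Helen): manager_id=1 -> Quinn

SQL:
SELECT a.name AS item, b.name AS manager
FROM employees a
LEFT JOIN employees b ON a.manager_id = b.id

Result:
item  | manager
------+--------
Quinn | NULL   
Nate  | NULL   
Karen | Nate   
Chris | Karen  
Zoe   | Chris  
Leo   | Quinn  
Helen | Quinn  


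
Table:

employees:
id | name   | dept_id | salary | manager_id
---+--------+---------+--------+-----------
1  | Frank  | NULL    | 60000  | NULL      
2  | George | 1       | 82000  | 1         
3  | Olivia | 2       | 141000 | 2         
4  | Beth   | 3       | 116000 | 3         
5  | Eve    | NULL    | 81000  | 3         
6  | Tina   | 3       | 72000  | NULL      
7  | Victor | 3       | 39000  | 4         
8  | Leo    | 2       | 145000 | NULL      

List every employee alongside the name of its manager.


This is a self-join: employees is joined to a second copy of itself, matching each row's manager_id to another row's id. Use LEFT JOIN so rows with manager_id=NULL are kept.
  - employee 1 (Frank): manager_id=NULL -> NULL
  - employee 2 (George): manager_id=1 -> Frank
  - employee 3 (Olivia): manager_id=2 -> George
  - employee 4 (Beth): manager_id=3 -> Olivia
  - employee 5 (Eve): manager_id=3 -> Olivia
  - employee 6 (Tina): manager_id=NULL -> NULL
  - employee 7 (Victor): manager_id=4 -> Beth
  - employee 8 (Leo): manager_id=NULL -> NULL

SQL:
SELECT a.name AS item, b.name AS manager
FROM employees a
LEFT JOIN employees b ON a.manager_id = b.id

Result:
item   | manager
-------+--------
Frank  | NULL   
George | Frank  
Olivia | George 
Beth   | Olivia 
Eve    | Olivia 
Tina   | NULL   
Victor | Beth   
Leo    | NULL   


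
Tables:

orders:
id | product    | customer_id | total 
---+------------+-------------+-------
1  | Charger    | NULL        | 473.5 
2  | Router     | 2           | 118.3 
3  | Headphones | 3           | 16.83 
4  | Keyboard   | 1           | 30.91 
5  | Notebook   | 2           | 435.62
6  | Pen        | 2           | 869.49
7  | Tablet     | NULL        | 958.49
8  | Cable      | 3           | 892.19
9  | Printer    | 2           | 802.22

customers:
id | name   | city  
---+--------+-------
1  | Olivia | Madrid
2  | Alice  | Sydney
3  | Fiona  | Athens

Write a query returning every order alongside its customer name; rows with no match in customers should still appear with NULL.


LEFT JOIN keeps every row from orders (the left table); where customer_id has no match in customers, the customer columns become NULL. Walk through each order:
  - order 1 (Charger): customer_id=NULL, no match -> kept with NULL
  - order 2 (Router): customer_id=2 -> matches Alice
  - order 3 (Headphones): customer_id=3 -> matches Fiona
  - order 4 (Keyboard): customer_id=1 -> matches Olivia
  - order 5 (Notebook): customer_id=2 -> matches Alice
  - order 6 (Pen): customer_id=2 -> matches Alice
  - order 7 (Tablet): customer_id=NULL, no match -> kept with NULL
  - order 8 (Cable): customer_id=3 -> matches Fiona
  - order 9 (Printer): customer_id=2 -> matches Alice
All 9 rows appear; 2 have NULL customer.

SQL:
SELECT a.product, b.name AS customer
FROM orders a
LEFT JOIN customers b ON a.customer_id = b.id

Result:
product    | customer
-----------+---------
Charger    | NULL    
Router     | Alice   
Headphones | Fiona   
Keyboard   | Olivia  
Notebook   | Alice   
Pen        | Alice   
Tablet     | NULL    
Cable      | Fiona   
Printer    | Alice   


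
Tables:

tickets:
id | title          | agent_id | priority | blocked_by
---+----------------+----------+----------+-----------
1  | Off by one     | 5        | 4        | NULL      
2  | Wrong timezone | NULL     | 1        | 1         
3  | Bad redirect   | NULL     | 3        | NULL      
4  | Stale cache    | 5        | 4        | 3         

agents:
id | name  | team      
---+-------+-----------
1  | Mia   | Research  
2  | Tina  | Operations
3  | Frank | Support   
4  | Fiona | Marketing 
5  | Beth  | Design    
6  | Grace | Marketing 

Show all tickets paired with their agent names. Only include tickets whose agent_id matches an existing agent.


INNER JOIN keeps only tickets rows whose agent_id matches an id in agents. Walk through each ticket:
  - ticket 1 (Off by one): agent_id=5 -> matches Beth
  - ticket 2 (Wrong timezone): agent_id=NULL, no match -> dropped
  - ticket 3 (Bad redirect): agent_id=NULL, no match -> dropped
  - ticket 4 (Stale cache): agent_id=5 -> matches Beth
So 2 of 4 rows are dropped.

SQL:
SELECT a.title, b.name AS agent
FROM tickets a
INNER JOIN agents b ON a.agent_id = b.id

Result:
title       | agent
------------+------
Off by one  | Beth 
Stale cache | Beth 


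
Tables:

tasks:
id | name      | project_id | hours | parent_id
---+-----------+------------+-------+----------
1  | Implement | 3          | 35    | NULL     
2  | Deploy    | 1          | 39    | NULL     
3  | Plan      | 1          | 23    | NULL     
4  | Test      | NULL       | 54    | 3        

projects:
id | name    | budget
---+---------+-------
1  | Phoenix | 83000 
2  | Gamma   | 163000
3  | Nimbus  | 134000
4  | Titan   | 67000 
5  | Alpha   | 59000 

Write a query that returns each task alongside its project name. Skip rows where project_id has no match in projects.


INNER JOIN keeps only tasks rows whose project_id matches an id in projects. Walk through each task:
  - task 1 (Implement): project_id=3 -> matches Nimbus
  - task 2 (Deploy): project_id=1 -> matches Phoenix
  - task 3 (Plan): project_id=1 -> matches Phoenix
  - task 4 (Test): project_id=NULL, no match -> dropped
So 1 of 4 rows is dropped.

SQL:
SELECT a.name, b.name AS project
FROM tasks a
INNER JOIN projects b ON a.project_id = b.id

Result:
name      | project
----------+--------
Implement | Nimbus 
Deploy    | Phoenix
Plan      | Phoenix


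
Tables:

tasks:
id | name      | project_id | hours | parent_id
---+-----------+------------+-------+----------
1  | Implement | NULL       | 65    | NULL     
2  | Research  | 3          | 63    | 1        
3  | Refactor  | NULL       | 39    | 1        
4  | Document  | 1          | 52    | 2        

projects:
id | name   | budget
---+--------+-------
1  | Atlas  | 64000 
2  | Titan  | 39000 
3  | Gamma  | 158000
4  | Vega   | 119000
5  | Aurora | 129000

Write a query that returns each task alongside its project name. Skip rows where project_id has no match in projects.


INNER JOIN keeps only tasks rows whose project_id matches an id in projects. Walk through each task:
  - task 1 (Implement): project_id=NULL, no match -> dropped
  - task 2 (Research): project_id=3 -> matches Gamma
  - task 3 (Refactor): project_id=NULL, no match -> dropped
  - task 4 (Document): project_id=1 -> matches Atlas
So 2 of 4 rows are dropped.

SQL:
SELECT a.name, b.name AS project
FROM tasks a
INNER JOIN projects b ON a.project_id = b.id

Result:
name     | project
---------+--------
Research | Gamma  
Document | Atlas  


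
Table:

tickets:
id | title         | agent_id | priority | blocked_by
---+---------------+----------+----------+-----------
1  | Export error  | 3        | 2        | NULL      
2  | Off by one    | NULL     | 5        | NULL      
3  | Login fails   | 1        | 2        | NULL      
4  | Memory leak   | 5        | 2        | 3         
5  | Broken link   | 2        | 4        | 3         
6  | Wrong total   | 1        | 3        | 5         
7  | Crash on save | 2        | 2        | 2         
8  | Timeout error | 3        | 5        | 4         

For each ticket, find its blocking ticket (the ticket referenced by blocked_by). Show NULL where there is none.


This is a self-join: tickets is joined to a second copy of itself, matching each row's blocked_by to another row's id. Use LEFT JOIN so rows with blocked_by=NULL are kept.
  - ticket 1 (Export error): blocked_by=NULL -> NULL
  - ticket 2 (Off by one): blocked_by=NULL -> NULL
  - ticket 3 (Login fails): blocked_by=NULL -> NULL
  - ticket 4 (Memory leak): blocked_by=3 -> Login fails
  - ticket 5 (Broken link): blocked_by=3 -> Login fails
  - ticket 6 (Wrong total): blocked_by=5 -> Broken link
  - ticket 7 (Crash on save): blocked_by=2 -> Off by one
  - ticket 8 (Timeout error): blocked_by=4 -> Memory leak

SQL:
SELECT a.title AS item, b.title AS blocked_by
FROM tickets a
LEFT JOIN tickets b ON a.blocked_by = b.id

Result:
item          | blocked_by 
--------------+------------
Export error  | NULL       
Off by one    | NULL       
Login fails   | NULL       
Memory leak   | Login fails
Broken link   | Login fails
Wrong total   | Broken link
Crash on save | Off by one 
Timeout error | Memory leak


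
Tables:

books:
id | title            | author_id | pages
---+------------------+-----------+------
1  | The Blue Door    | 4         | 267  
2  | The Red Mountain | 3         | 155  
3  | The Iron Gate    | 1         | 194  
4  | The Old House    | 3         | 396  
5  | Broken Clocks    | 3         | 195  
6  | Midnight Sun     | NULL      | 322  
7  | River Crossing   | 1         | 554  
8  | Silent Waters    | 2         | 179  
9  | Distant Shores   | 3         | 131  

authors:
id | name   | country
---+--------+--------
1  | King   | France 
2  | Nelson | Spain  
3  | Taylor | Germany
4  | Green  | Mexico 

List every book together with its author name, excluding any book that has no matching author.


INNER JOIN keeps only books rows whose author_id matches an id in authors. Walk through each book:
  - book 1 (The Blue Door): author_id=4 -> matches Green
  - book 2 (The Red Mountain): author_id=3 -> matches Taylor
  - book 3 (The Iron Gate): author_id=1 -> matches King
  - book 4 (The Old House): author_id=3 -> matches Taylor
  - book 5 (Broken Clocks): author_id=3 -> matches Taylor
  - book 6 (Midnight Sun): author_id=NULL, no match -> dropped
  - book 7 (River Crossing): author_id=1 -> matches King
  - book 8 (Silent Waters): author_id=2 -> matches Nelson
  - book 9 (Distant Shores): author_id=3 -> matches Taylor
So 1 of 9 rows is dropped.

SQL:
SELECT a.title, b.name AS author
FROM books a
INNER JOIN authors b ON a.author_id = b.id

Result:
title            | author
-----------------+-------
The Blue Door    | Green 
The Red Mountain | Taylor
The Iron Gate    | King  
The Old House    | Taylor
Broken Clocks    | Taylor
River Crossing   | King  
Silent Waters    | Nelson
Distant Shores   | Taylor


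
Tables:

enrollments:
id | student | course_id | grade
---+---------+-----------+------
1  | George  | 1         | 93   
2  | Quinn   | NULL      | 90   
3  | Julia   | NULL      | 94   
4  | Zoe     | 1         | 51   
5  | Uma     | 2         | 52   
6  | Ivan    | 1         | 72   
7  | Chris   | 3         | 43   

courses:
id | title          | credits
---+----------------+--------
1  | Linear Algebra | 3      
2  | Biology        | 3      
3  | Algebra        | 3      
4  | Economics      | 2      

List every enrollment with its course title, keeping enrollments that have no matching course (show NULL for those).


LEFT JOIN keeps every row from enrollments (the left table); where course_id has no match in courses, the course columns become NULL. Walk through each enrollment:
  - enrollment 1 (George): course_id=1 -> matches Linear Algebra
  - enrollment 2 (Quinn): course_id=NULL, no match -> kept with NULL
  - enrollment 3 (Julia): course_id=NULL, no match -> kept with NULL
  - enrollment 4 (Zoe): course_id=1 -> matches Linear Algebra
  - enrollment 5 (Uma): course_id=2 -> matches Biology
  - enrollment 6 (Ivan): course_id=1 -> matches Linear Algebra
  - enrollment 7 (Chris): course_id=3 -> matches Algebra
All 7 rows appear; 2 have NULL course.

SQL:
SELECT a.student, b.title AS course
FROM enrollments a
LEFT JOIN courses b ON a.course_id = b.id

Result:
student | course        
--------+---------------
George  | Linear Algebra
Quinn   | NULL          
Julia   | NULL          
Zoe     | Linear Algebra
Uma     | Biology       
Ivan    | Linear Algebra
Chris   | Algebra       


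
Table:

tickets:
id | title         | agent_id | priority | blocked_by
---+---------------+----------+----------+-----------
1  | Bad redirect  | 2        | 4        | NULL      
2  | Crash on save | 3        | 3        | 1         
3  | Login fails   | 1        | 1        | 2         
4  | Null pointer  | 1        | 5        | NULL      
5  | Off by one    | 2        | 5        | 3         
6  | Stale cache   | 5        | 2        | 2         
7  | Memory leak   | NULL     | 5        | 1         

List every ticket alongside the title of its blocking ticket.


This is a self-join: tickets is joined to a second copy of itself, matching each row's blocked_by to another row's id. Use LEFT JOIN so rows with blocked_by=NULL are kept.
  - ticket 1 (Bad redirect): blocked_by=NULL -> NULL
  - ticket 2 (Crash on save): blocked_by=1 -> Bad redirect
  - ticket 3 (Login fails): blocked_by=2 -> Crash on save
  - ticket 4 (Null pointer): blocked_by=NULL -> NULL
  - ticket 5 (Off by one): blocked_by=3 -> Login fails
  - ticket 6 (Stale cache): blocked_by=2 -> Crash on save
  - ticket 7 (Memory leak): blocked_by=1 -> Bad redirect

SQL:
SELECT a.title AS item, b.title AS blocked_by
FROM tickets a
LEFT JOIN tickets b ON a.blocked_by = b.id

Result:
item          | blocked_by   
--------------+--------------
Bad redirect  | NULL         
Crash on save | Bad redirect 
Login fails   | Crash on save
Null pointer  | NULL         
Off by one    | Login fails  
Stale cache   | Crash on save
Memory leak   | Bad redirect 


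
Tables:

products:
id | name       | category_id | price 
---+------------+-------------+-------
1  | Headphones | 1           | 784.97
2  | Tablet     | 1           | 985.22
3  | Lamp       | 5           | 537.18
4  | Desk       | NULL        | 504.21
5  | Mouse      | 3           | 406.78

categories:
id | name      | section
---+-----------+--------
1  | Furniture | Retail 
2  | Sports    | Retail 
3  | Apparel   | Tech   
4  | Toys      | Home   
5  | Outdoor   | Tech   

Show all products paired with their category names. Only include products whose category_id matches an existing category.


INNER JOIN keeps only products rows whose category_id matches an id in categories. Walk through each product:
  - product 1 (Headphones): category_id=1 -> matches Furniture
  - product 2 (Tablet): category_id=1 -> matches Furniture
  - product 3 (Lamp): category_id=5 -> matches Outdoor
  - product 4 (Desk): category_id=NULL, no match -> dropped
  - product 5 (Mouse): category_id=3 -> matches Apparel
So 1 of 5 rows is dropped.

SQL:
SELECT a.name, b.name AS category
FROM products a
INNER JOIN categories b ON a.category_id = b.id

Result:
name       | category 
-----------+----------
Headphones | Furniture
Tablet     | Furniture
Lamp       | Outdoor  
Mouse      | Apparel  


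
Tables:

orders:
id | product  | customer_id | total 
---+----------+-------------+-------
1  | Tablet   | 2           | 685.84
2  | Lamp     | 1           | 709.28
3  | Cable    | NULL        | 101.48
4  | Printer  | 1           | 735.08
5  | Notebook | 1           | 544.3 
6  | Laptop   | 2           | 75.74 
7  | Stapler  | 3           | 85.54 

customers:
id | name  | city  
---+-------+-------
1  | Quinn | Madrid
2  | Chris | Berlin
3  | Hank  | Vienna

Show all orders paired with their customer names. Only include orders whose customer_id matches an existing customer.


INNER JOIN keeps only orders rows whose customer_id matches an id in customers. Walk through each order:
  - order 1 (Tablet): customer_id=2 -> matches Chris
  - order 2 (Lamp): customer_id=1 -> matches Quinn
  - order 3 (Cable): customer_id=NULL, no match -> dropped
  - order 4 (Printer): customer_id=1 -> matches Quinn
  - order 5 (Notebook): customer_id=1 -> matches Quinn
  - order 6 (Laptop): customer_id=2 -> matches Chris
  - order 7 (Stapler): customer_id=3 -> matches Hank
So 1 of 7 rows is dropped.

SQL:
SELECT a.product, b.name AS customer
FROM orders a
INNER JOIN customers b ON a.customer_id = b.id

Result:
product  | customer
---------+---------
Tablet   | Chris   
Lamp     | Quinn   
Printer  | Quinn   
Notebook | Quinn   
Laptop   | Chris   
Stapler  | Hank    


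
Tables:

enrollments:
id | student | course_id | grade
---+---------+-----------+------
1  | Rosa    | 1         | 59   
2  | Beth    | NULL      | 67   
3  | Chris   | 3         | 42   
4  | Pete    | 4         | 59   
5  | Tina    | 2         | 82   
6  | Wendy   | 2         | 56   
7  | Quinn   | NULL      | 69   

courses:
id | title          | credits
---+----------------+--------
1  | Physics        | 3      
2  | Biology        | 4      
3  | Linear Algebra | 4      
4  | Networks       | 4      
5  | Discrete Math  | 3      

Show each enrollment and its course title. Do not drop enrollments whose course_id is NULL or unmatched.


LEFT JOIN keeps every row from enrollments (the left table); where course_id has no match in courses, the course columns become NULL. Walk through each enrollment:
  - enrollment 1 (Rosa): course_id=1 -> matches Physics
  - enrollment 2 (Beth): course_id=NULL, no match -> kept with NULL
  - enrollment 3 (Chris): course_id=3 -> matches Linear Algebra
  - enrollment 4 (Pete): course_id=4 -> matches Networks
  - enrollment 5 (Tina): course_id=2 -> matches Biology
  - enrollment 6 (Wendy): course_id=2 -> matches Biology
  - enrollment 7 (Quinn): course_id=NULL, no match -> kept with NULL
All 7 rows appear; 2 have NULL course.

SQL:
SELECT a.student, b.title AS course
FROM enrollments a
LEFT JOIN courses b ON a.course_id = b.id

Result:
student | course        
--------+---------------
Rosa    | Physics       
Beth    | NULL          
Chris   | Linear Algebra
Pete    | Networks      
Tina    | Biology       
Wendy   | Biology       
Quinn   | NULL          


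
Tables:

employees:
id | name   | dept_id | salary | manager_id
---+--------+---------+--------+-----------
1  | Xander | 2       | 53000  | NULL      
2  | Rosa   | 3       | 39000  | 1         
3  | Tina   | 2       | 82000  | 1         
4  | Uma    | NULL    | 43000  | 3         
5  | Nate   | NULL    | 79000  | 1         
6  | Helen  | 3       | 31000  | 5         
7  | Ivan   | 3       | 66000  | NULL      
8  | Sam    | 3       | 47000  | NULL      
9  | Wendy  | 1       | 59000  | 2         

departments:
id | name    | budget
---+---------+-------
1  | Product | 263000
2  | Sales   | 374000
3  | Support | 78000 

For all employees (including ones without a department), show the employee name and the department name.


LEFT JOIN keeps every row from employees (the left table); where dept_id has no match in departments, the department columns become NULL. Walk through each employee:
  - employee 1 (Xander): dept_id=2 -> matches Sales
  - employee 2 (Rosa): dept_id=3 -> matches Support
  - employee 3 (Tina): dept_id=2 -> matches Sales
  - employee 4 (Uma): dept_id=NULL, no match -> kept with NULL
  - employee 5 (Nate): dept_id=NULL, no match -> kept with NULL
  - employee 6 (Helen): dept_id=3 -> matches Support
  - employee 7 (Ivan): dept_id=3 -> matches Support
  - employee 8 (Sam): dept_id=3 -> matches Support
  - employee 9 (Wendy): dept_id=1 -> matches Product
All 9 rows appear; 2 have NULL department.

SQL:
SELECT a.name, b.name AS department
FROM employees a
LEFT JOIN departments b ON a.dept_id = b.id

Result:
name   | department
-------+-----------
Xander | Sales     
Rosa   | Support   
Tina   | Sales     
Uma    | NULL      
Nate   | NULL      
Helen  | Support   
Ivan   | Support   
Sam    | Support   
Wendy  | Product   
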